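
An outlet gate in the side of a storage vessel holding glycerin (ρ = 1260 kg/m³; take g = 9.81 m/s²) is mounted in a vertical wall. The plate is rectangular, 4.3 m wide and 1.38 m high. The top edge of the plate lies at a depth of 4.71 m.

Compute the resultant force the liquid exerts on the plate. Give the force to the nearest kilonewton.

F ≈ 396 kN

γ = ρg = 1260 × 9.81 / 1000 = 12.3606 kN/m³.
The centroid lies 1.38/2 = 0.69 m below the top edge, so the centroid depth is h_c = 4.71 + 0.69 = 5.4 m.
A = 4.3 × 1.38 = 5.934 m².
Resultant F = γ·h_c·A = 12.3606 × 5.4 × 5.934 = 396.078 kN.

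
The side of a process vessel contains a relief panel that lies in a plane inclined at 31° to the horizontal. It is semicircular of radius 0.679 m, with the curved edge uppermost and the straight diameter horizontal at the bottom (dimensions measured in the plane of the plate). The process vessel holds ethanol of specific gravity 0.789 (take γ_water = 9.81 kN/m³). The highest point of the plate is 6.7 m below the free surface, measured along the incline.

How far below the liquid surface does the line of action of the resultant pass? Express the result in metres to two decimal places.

γ = 0.789 × 9.81 = 7.74009 kN/m³.
Let θ = 31° be the plate's angle to the horizontal; measure y along the incline from where the plane meets the free surface. Vertical depth h = y·sinθ with sinθ = 0.515038.
The centroid lies 4r/(3π) = 0.288177 m above the diameter, so r − 4r/(3π) = 0.679 − 0.288177 = 0.390823 m below the topmost point, so y_c = 6.7 + 0.390823 = 7.09082 m and h_c = 7.09082 × 0.515038 = 3.65204 m.
A = πr²/2 = π × 0.679²/2 = 0.724202 m².
Resultant F = γ·h_c·A = 7.74009 × 3.65204 × 0.724202 = 20.4711 kN.
I_c = (π/8 − 8/(9π))·r⁴ = 0.109757 × 0.679⁴ = 0.0233298 m⁴.
Centre of pressure: y_p = y_c + I_c/(y_c·A) = 7.09082 + 0.0233298/(7.09082 × 0.724202) = 7.09082 + 0.00454313 = 7.09536 m along the plane.
Vertically, h_p = y_p·sinθ = 7.09536 × 0.515038 = 3.65438 m.

h_p = 3.65 m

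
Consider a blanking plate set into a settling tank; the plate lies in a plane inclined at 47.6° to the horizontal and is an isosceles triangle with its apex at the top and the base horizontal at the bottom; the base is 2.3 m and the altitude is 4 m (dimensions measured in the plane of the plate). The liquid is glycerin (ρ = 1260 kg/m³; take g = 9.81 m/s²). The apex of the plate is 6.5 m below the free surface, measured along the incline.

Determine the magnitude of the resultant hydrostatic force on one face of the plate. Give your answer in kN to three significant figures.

F ≈ 385 kN

γ = ρg = 1260 × 9.81 / 1000 = 12.3606 kN/m³.
Let θ = 47.6° be the plate's angle to the horizontal; measure y along the incline from where the plane meets the free surface. Vertical depth h = y·sinθ with sinθ = 0.738455.
With the apex up, the centroid sits 2h/3 = 2 × 4/3 = 2.66667 m below the apex, so y_c = 6.5 + 2.66667 = 9.16667 m and h_c = 9.16667 × 0.738455 = 6.76917 m.
A = ½ × 2.3 × 4 = 4.6 m².
Resultant F = γ·h_c·A = 12.3606 × 6.76917 × 4.6 = 384.887 kN.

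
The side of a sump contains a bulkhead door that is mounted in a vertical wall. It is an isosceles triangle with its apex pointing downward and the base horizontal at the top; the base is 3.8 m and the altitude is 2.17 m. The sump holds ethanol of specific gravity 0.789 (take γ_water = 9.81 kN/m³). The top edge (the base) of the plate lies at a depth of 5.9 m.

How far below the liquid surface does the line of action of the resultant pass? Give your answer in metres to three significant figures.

γ = 0.789 × 9.81 = 7.74009 kN/m³.
With the apex down, the centroid sits h/3 = 2.17/3 = 0.723333 m below the base (the top edge), so the centroid depth is h_c = 5.9 + 0.723333 = 6.62333 m.
A = ½ × 3.8 × 2.17 = 4.123 m².
Resultant F = γ·h_c·A = 7.74009 × 6.62333 × 4.123 = 211.366 kN.
I_c = b·h³/36 = 3.8 × 2.17³/36 = 1.0786 m⁴.
Centre of pressure: y_p = y_c + I_c/(y_c·A) = 6.62333 + 1.0786/(6.62333 × 4.123) = 6.62333 + 0.0394976 = 6.66283 m along the plane.

h_p = 6.66 m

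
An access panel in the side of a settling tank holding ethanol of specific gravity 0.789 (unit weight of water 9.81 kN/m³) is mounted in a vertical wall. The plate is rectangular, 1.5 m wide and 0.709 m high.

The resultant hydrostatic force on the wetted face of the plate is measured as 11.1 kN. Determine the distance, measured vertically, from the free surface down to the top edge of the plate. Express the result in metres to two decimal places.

γ = 0.789 × 9.81 = 7.74009 kN/m³.
A = 1.5 × 0.709 = 1.0635 m².
From F = γ·h_c·A, the centroid depth is h_c = 11.1/(7.74009 × 1.0635) = 1.34846 m.
The centroid lies 0.709/2 = 0.3545 m below the top edge, so the top edge sits at h_top = 1.34846 − 0.3545 = 0.99396 m below the surface.

d_top ≈ 0.99 m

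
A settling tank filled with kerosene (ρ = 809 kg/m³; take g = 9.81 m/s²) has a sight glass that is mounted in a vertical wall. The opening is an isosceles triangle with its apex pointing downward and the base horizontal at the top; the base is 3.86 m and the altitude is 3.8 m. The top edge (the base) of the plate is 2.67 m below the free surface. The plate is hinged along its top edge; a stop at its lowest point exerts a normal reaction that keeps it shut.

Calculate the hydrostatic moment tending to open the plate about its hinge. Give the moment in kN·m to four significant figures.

γ = ρg = 809 × 9.81 / 1000 = 7.93629 kN/m³.
With the apex down, the centroid sits h/3 = 3.8/3 = 1.26667 m below the base (the top edge), so the centroid depth is h_c = 2.67 + 1.26667 = 3.93667 m.
A = ½ × 3.86 × 3.8 = 7.334 m².
Resultant F = γ·h_c·A = 7.93629 × 3.93667 × 7.334 = 229.133 kN.
I_c = b·h³/36 = 3.86 × 3.8³/36 = 5.8835 m⁴.
Centre of pressure: y_p = y_c + I_c/(y_c·A) = 3.93667 + 5.8835/(3.93667 × 7.334) = 3.93667 + 0.203782 = 4.14045 m along the plane.
The resultant acts 1.26667 + 0.203782 = 1.47045 m (along the plate) below the hinge at the top edge, so the moment about the hinge is M = F × 1.47045 = 229.133 × 1.47045 = 336.929 kN·m.

M ≈ 336.9 kN·m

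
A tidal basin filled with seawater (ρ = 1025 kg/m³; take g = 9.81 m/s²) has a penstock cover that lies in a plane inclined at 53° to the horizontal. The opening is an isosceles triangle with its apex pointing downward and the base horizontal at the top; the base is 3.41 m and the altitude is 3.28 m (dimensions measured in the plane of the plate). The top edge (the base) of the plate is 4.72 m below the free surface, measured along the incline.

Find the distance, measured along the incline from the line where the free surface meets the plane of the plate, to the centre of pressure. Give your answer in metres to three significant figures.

γ = ρg = 1025 × 9.81 / 1000 = 10.05525 kN/m³.
Let θ = 53° be the plate's angle to the horizontal; measure y along the incline from where the plane meets the free surface. Vertical depth h = y·sinθ with sinθ = 0.798636.
With the apex down, the centroid sits h/3 = 3.28/3 = 1.09333 m below the base (the top edge), so y_c = 4.72 + 1.09333 = 5.81333 m and h_c = 5.81333 × 0.798636 = 4.64273 m.
A = ½ × 3.41 × 3.28 = 5.5924 m².
Resultant F = γ·h_c·A = 10.05525 × 4.64273 × 5.5924 = 261.075 kN.
I_c = b·h³/36 = 3.41 × 3.28³/36 = 3.34252 m⁴.
Centre of pressure: y_p = y_c + I_c/(y_c·A) = 5.81333 + 3.34252/(5.81333 × 5.5924) = 5.81333 + 0.102814 = 5.91614 m along the plane.

y_p = 5.92 m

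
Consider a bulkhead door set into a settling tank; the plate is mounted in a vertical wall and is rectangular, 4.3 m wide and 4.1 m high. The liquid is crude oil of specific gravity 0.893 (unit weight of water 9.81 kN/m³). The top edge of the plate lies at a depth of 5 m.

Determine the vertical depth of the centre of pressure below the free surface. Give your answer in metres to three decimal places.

γ = 0.893 × 9.81 = 8.76033 kN/m³.
The centroid lies 4.1/2 = 2.05 m below the top edge, so the centroid depth is h_c = 5 + 2.05 = 7.05 m.
A = 4.3 × 4.1 = 17.63 m².
Resultant F = γ·h_c·A = 8.76033 × 7.05 × 17.63 = 1088.83 kN.
I_c = b·h³/12 = 4.3 × 4.1³/12 = 24.6967 m⁴.
Centre of pressure: y_p = y_c + I_c/(y_c·A) = 7.05 + 24.6967/(7.05 × 17.63) = 7.05 + 0.1987 = 7.2487 m along the plane.

h_p = 7.249 m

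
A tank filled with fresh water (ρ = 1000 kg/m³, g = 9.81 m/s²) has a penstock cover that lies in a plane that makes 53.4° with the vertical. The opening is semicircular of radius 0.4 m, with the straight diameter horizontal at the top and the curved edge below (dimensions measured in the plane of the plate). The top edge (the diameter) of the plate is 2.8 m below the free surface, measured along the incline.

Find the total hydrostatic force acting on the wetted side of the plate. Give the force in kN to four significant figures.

F ≈ 4.366 kN

γ = ρg = 1000 × 9.81 = 9810 N/m³ = 9.81 kN/m³.
The plate makes 53.4° with the vertical, i.e. θ = 90° − 53.4° = 36.6° to the horizontal. Measuring y along the incline from the free-surface line, vertical depth h = y·sinθ with sinθ = 0.596225.
The centroid of a semicircle lies 4r/(3π) = 0.169765 m from the diameter, here below the top edge, so y_c = 2.8 + 0.169765 = 2.96976 m and h_c = 2.96976 × 0.596225 = 1.77065 m.
A = πr²/2 = π × 0.4²/2 = 0.251327 m².
Resultant F = γ·h_c·A = 9.81 × 1.77065 × 0.251327 = 4.36557 kN.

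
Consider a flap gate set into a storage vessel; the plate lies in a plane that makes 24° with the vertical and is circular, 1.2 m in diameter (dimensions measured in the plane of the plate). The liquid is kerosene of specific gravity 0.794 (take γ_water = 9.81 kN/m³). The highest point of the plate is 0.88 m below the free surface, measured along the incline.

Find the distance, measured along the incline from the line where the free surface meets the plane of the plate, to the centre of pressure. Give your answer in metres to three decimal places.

y_p = 1.541 m

γ = 0.794 × 9.81 = 7.78914 kN/m³.
The plate makes 24° with the vertical, i.e. θ = 90° − 24° = 66° to the horizontal. Measuring y along the incline from the free-surface line, vertical depth h = y·sinθ with sinθ = 0.913545.
The centroid is at the centre, 0.6 m below the top of the plate, so y_c = 0.88 + 0.6 = 1.48 m and h_c = 1.48 × 0.913545 = 1.35205 m.
A = π(0.6)² = 1.13097 m².
Resultant F = γ·h_c·A = 7.78914 × 1.35205 × 1.13097 = 11.9106 kN.
I_c = πr⁴/4 = π × 0.6⁴/4 = 0.101788 m⁴.
Centre of pressure: y_p = y_c + I_c/(y_c·A) = 1.48 + 0.101788/(1.48 × 1.13097) = 1.48 + 0.0608112 = 1.54081 m along the plane.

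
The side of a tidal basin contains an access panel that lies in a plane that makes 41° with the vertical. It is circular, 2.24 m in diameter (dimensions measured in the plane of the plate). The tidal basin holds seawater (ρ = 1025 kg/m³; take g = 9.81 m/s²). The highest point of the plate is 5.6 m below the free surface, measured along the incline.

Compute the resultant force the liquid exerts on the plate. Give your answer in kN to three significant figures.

γ = ρg = 1025 × 9.81 / 1000 = 10.05525 kN/m³.
The plate makes 41° with the vertical, i.e. θ = 90° − 41° = 49° to the horizontal. Measuring y along the incline from the free-surface line, vertical depth h = y·sinθ with sinθ = 0.754710.
The centroid is at the centre, 1.12 m below the top of the plate, so y_c = 5.6 + 1.12 = 6.72 m and h_c = 6.72 × 0.754710 = 5.07165 m.
A = π(1.12)² = 3.94081 m².
Resultant F = γ·h_c·A = 10.05525 × 5.07165 × 3.94081 = 200.968 kN.

F ≈ 201 kN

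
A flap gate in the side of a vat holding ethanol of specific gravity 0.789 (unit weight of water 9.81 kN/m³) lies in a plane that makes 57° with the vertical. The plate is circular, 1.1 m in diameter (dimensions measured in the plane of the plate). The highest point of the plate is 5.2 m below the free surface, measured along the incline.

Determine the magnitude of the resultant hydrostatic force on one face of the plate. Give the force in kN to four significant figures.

γ = 0.789 × 9.81 = 7.74009 kN/m³.
The plate makes 57° with the vertical, i.e. θ = 90° − 57° = 33° to the horizontal. Measuring y along the incline from the free-surface line, vertical depth h = y·sinθ with sinθ = 0.544639.
The centroid is at the centre, 0.55 m below the top of the plate, so y_c = 5.2 + 0.55 = 5.75 m and h_c = 5.75 × 0.544639 = 3.13167 m.
A = π(0.55)² = 0.950332 m².
Resultant F = γ·h_c·A = 7.74009 × 3.13167 × 0.950332 = 23.0355 kN.

F ≈ 23.04 kN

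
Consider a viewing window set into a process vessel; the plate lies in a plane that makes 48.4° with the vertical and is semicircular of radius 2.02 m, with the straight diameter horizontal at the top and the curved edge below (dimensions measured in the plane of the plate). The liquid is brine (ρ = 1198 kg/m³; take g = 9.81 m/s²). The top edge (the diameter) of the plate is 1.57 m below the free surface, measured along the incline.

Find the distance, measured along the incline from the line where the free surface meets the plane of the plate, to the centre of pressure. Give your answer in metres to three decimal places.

y_p = 2.545 m

γ = ρg = 1198 × 9.81 / 1000 = 11.75238 kN/m³.
The plate makes 48.4° with the vertical, i.e. θ = 90° − 48.4° = 41.6° to the horizontal. Measuring y along the incline from the free-surface line, vertical depth h = y·sinθ with sinθ = 0.663926.
The centroid of a semicircle lies 4r/(3π) = 0.857315 m from the diameter, here below the top edge, so y_c = 1.57 + 0.857315 = 2.42732 m and h_c = 2.42732 × 0.663926 = 1.61156 m.
A = πr²/2 = π × 2.02²/2 = 6.40948 m².
Resultant F = γ·h_c·A = 11.75238 × 1.61156 × 6.40948 = 121.393 kN.
I_c = (π/8 − 8/(9π))·r⁴ = 0.109757 × 2.02⁴ = 1.82742 m⁴.
Centre of pressure: y_p = y_c + I_c/(y_c·A) = 2.42732 + 1.82742/(2.42732 × 6.40948) = 2.42732 + 0.11746 = 2.54478 m along the plane.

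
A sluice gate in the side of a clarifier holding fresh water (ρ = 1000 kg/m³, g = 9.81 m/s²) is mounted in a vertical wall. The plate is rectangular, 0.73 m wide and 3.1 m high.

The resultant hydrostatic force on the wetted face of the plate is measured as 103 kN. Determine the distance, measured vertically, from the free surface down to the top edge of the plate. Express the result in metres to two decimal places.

γ = ρg = 1000 × 9.81 = 9810 N/m³ = 9.81 kN/m³.
A = 0.73 × 3.1 = 2.263 m².
From F = γ·h_c·A, the centroid depth is h_c = 103/(9.81 × 2.263) = 4.63963 m.
The centroid lies 3.1/2 = 1.55 m below the top edge, so the top edge sits at h_top = 4.63963 − 1.55 = 3.08963 m below the surface.

d_top ≈ 3.09 m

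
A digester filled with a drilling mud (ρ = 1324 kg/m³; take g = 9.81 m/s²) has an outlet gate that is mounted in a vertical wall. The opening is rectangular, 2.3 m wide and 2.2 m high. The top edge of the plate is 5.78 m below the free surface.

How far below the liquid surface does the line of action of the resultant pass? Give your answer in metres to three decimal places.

γ = ρg = 1324 × 9.81 / 1000 = 12.98844 kN/m³.
The centroid lies 2.2/2 = 1.1 m below the top edge, so the centroid depth is h_c = 5.78 + 1.1 = 6.88 m.
A = 2.3 × 2.2 = 5.06 m².
Resultant F = γ·h_c·A = 12.98844 × 6.88 × 5.06 = 452.164 kN.
I_c = b·h³/12 = 2.3 × 2.2³/12 = 2.04087 m⁴.
Centre of pressure: y_p = y_c + I_c/(y_c·A) = 6.88 + 2.04087/(6.88 × 5.06) = 6.88 + 0.0586241 = 6.93862 m along the plane.

h_p = 6.939 m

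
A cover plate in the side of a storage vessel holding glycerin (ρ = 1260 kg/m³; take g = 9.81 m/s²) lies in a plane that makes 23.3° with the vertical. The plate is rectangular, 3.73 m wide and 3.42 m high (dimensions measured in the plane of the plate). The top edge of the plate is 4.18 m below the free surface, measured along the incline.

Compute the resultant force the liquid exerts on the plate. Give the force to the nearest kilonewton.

F ≈ 853 kN

γ = ρg = 1260 × 9.81 / 1000 = 12.3606 kN/m³.
The plate makes 23.3° with the vertical, i.e. θ = 90° − 23.3° = 66.7° to the horizontal. Measuring y along the incline from the free-surface line, vertical depth h = y·sinθ with sinθ = 0.918446.
The centroid lies 3.42/2 = 1.71 m below the top edge, so y_c = 4.18 + 1.71 = 5.89 m and h_c = 5.89 × 0.918446 = 5.40965 m.
A = 3.73 × 3.42 = 12.7566 m².
Resultant F = γ·h_c·A = 12.3606 × 5.40965 × 12.7566 = 852.989 kN.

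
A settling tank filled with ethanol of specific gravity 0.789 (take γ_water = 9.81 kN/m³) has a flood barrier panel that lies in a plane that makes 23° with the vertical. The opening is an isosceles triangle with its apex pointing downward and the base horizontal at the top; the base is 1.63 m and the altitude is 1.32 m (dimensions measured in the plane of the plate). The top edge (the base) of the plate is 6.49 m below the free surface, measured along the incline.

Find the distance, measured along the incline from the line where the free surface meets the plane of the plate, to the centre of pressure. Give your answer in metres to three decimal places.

y_p = 6.944 m

γ = 0.789 × 9.81 = 7.74009 kN/m³.
The plate makes 23° with the vertical, i.e. θ = 90° − 23° = 67° to the horizontal. Measuring y along the incline from the free-surface line, vertical depth h = y·sinθ with sinθ = 0.920505.
With the apex down, the centroid sits h/3 = 1.32/3 = 0.44 m below the base (the top edge), so y_c = 6.49 + 0.44 = 6.93 m and h_c = 6.93 × 0.920505 = 6.3791 m.
A = ½ × 1.63 × 1.32 = 1.0758 m².
Resultant F = γ·h_c·A = 7.74009 × 6.3791 × 1.0758 = 53.1174 kN.
I_c = b·h³/36 = 1.63 × 1.32³/36 = 0.104137 m⁴.
Centre of pressure: y_p = y_c + I_c/(y_c·A) = 6.93 + 0.104137/(6.93 × 1.0758) = 6.93 + 0.0139682 = 6.94397 m along the plane.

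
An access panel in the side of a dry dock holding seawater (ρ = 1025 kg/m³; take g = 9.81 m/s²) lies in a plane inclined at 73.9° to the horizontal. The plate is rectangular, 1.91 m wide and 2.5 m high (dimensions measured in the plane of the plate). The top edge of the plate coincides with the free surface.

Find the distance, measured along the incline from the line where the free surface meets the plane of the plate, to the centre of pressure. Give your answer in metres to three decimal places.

y_p = 1.667 m

γ = ρg = 1025 × 9.81 / 1000 = 10.05525 kN/m³.
Let θ = 73.9° be the plate's angle to the horizontal; measure y along the incline from where the plane meets the free surface. Vertical depth h = y·sinθ with sinθ = 0.960779.
The centroid lies 2.5/2 = 1.25 m below the top edge, so y_c = 1.25 m and h_c = 1.25 × 0.960779 = 1.20097 m.
A = 1.91 × 2.5 = 4.775 m².
Resultant F = γ·h_c·A = 10.05525 × 1.20097 × 4.775 = 57.6632 kN.
I_c = b·h³/12 = 1.91 × 2.5³/12 = 2.48698 m⁴.
Centre of pressure: y_p = y_c + I_c/(y_c·A) = 1.25 + 2.48698/(1.25 × 4.775) = 1.25 + 0.416667 = 1.66667 m along the plane.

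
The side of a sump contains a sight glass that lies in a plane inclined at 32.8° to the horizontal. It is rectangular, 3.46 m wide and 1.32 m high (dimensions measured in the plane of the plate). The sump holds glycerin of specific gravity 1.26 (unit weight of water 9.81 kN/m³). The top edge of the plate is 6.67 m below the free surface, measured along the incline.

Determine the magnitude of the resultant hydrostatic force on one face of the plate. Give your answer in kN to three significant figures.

F ≈ 224 kN

γ = 1.26 × 9.81 = 12.3606 kN/m³.
Let θ = 32.8° be the plate's angle to the horizontal; measure y along the incline from where the plane meets the free surface. Vertical depth h = y·sinθ with sinθ = 0.541708.
The centroid lies 1.32/2 = 0.66 m below the top edge, so y_c = 6.67 + 0.66 = 7.33 m and h_c = 7.33 × 0.541708 = 3.97072 m.
A = 3.46 × 1.32 = 4.5672 m².
Resultant F = γ·h_c·A = 12.3606 × 3.97072 × 4.5672 = 224.16 kN.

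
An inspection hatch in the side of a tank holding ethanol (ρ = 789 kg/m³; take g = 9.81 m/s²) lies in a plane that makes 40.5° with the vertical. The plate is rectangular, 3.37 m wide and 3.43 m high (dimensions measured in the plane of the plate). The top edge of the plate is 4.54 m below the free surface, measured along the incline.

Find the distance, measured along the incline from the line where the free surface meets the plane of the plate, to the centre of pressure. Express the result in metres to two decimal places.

y_p = 6.41 m

γ = ρg = 789 × 9.81 / 1000 = 7.74009 kN/m³.
The plate makes 40.5° with the vertical, i.e. θ = 90° − 40.5° = 49.5° to the horizontal. Measuring y along the incline from the free-surface line, vertical depth h = y·sinθ with sinθ = 0.760406.
The centroid lies 3.43/2 = 1.715 m below the top edge, so y_c = 4.54 + 1.715 = 6.255 m and h_c = 6.255 × 0.760406 = 4.75634 m.
A = 3.37 × 3.43 = 11.5591 m².
Resultant F = γ·h_c·A = 7.74009 × 4.75634 × 11.5591 = 425.542 kN.
I_c = b·h³/12 = 3.37 × 3.43³/12 = 11.3326 m⁴.
Centre of pressure: y_p = y_c + I_c/(y_c·A) = 6.255 + 11.3326/(6.255 × 11.5591) = 6.255 + 0.156739 = 6.41174 m along the plane.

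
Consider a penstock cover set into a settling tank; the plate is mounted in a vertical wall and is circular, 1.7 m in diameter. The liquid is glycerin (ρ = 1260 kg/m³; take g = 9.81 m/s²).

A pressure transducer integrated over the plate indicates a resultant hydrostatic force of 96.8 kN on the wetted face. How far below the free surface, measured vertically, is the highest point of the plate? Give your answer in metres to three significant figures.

γ = ρg = 1260 × 9.81 / 1000 = 12.3606 kN/m³.
A = π(0.85)² = 2.2698 m².
From F = γ·h_c·A, the centroid depth is h_c = 96.8/(12.3606 × 2.2698) = 3.45023 m.
The centroid is at the centre, 0.85 m below the top of the plate, so the highest point sits at h_top = 3.45023 − 0.85 = 2.60023 m below the surface.

d_top ≈ 2.60 m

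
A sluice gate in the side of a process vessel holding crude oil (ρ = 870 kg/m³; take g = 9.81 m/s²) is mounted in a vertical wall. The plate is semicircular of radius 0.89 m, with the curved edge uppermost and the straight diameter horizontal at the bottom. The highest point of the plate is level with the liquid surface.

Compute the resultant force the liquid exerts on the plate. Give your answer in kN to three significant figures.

F ≈ 5.44 kN

γ = ρg = 870 × 9.81 / 1000 = 8.5347 kN/m³.
The centroid lies 4r/(3π) = 0.377728 m above the diameter, so r − 4r/(3π) = 0.89 − 0.377728 = 0.512272 m below the topmost point, so the centroid depth is h_c = 0.512272 m.
A = πr²/2 = π × 0.89²/2 = 1.24423 m².
Resultant F = γ·h_c·A = 8.5347 × 0.512272 × 1.24423 = 5.43988 kN.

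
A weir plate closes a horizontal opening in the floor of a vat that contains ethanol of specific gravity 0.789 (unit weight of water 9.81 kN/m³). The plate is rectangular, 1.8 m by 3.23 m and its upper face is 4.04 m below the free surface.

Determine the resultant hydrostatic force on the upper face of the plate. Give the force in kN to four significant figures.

γ = 0.789 × 9.81 = 7.74009 kN/m³.
The plate is horizontal, so pressure is uniform at p = γ·h = 7.74009 × 4.04 = 31.27 kN/m².
A = 1.8 × 3.23 = 5.814 m².
F = p·A = 31.27 × 5.814 = 181.804 kN.

F ≈ 181.8 kN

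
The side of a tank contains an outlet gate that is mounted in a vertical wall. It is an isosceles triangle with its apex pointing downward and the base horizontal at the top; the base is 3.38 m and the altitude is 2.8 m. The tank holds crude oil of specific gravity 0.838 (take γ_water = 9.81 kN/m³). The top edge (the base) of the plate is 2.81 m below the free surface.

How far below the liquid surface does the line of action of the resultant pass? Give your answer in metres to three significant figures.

γ = 0.838 × 9.81 = 8.22078 kN/m³.
With the apex down, the centroid sits h/3 = 2.8/3 = 0.933333 m below the base (the top edge), so the centroid depth is h_c = 2.81 + 0.933333 = 3.74333 m.
A = ½ × 3.38 × 2.8 = 4.732 m².
Resultant F = γ·h_c·A = 8.22078 × 3.74333 × 4.732 = 145.618 kN.
I_c = b·h³/36 = 3.38 × 2.8³/36 = 2.06105 m⁴.
Centre of pressure: y_p = y_c + I_c/(y_c·A) = 3.74333 + 2.06105/(3.74333 × 4.732) = 3.74333 + 0.116355 = 3.85968 m along the plane.

h_p = 3.86 m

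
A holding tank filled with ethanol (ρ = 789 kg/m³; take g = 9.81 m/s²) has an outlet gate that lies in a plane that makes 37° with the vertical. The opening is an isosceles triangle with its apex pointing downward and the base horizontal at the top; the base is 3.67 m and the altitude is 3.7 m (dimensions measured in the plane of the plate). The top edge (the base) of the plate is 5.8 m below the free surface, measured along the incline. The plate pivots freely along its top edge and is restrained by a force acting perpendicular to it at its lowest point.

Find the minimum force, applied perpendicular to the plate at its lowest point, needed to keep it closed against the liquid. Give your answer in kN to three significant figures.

γ = ρg = 789 × 9.81 / 1000 = 7.74009 kN/m³.
The plate makes 37° with the vertical, i.e. θ = 90° − 37° = 53° to the horizontal. Measuring y along the incline from the free-surface line, vertical depth h = y·sinθ with sinθ = 0.798636.
With the apex down, the centroid sits h/3 = 3.7/3 = 1.23333 m below the base (the top edge), so y_c = 5.8 + 1.23333 = 7.03333 m and h_c = 7.03333 × 0.798636 = 5.61707 m.
A = ½ × 3.67 × 3.7 = 6.7895 m².
Resultant F = γ·h_c·A = 7.74009 × 5.61707 × 6.7895 = 295.185 kN.
I_c = b·h³/36 = 3.67 × 3.7³/36 = 5.16379 m⁴.
Centre of pressure: y_p = y_c + I_c/(y_c·A) = 7.03333 + 5.16379/(7.03333 × 6.7895) = 7.03333 + 0.108136 = 7.14147 m along the plane.
The resultant acts 1.23333 + 0.108136 = 1.34147 m (along the plate) below the hinge at the top edge, so the moment about the hinge is M = F × 1.34147 = 295.185 × 1.34147 = 395.982 kN·m.
A normal force at the bottom, 3.7 m from the hinge, must supply this moment: P = 395.982/3.7 = 107.022 kN.

P ≈ 107 kN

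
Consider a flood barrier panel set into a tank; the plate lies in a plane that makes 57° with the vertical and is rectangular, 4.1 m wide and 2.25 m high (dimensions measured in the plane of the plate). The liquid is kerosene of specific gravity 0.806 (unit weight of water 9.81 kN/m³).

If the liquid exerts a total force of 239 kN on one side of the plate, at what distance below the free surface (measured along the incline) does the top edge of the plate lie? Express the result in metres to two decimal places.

y_top ≈ 4.89 m

γ = 0.806 × 9.81 = 7.90686 kN/m³.
A = 4.1 × 2.25 = 9.225 m².
From F = γ·h_c·A, the centroid depth is h_c = 239/(7.90686 × 9.225) = 3.27663 m.
The plate makes 57° with the vertical, i.e. θ = 90° − 57° = 33° to the horizontal. Measuring y along the incline from the free-surface line, vertical depth h = y·sinθ with sinθ = 0.544639.
Along the incline, y_c = h_c/sinθ = 3.27663/0.544639 = 6.01615 m.
The centroid lies 2.25/2 = 1.125 m below the top edge, so the top edge sits at y_top = 6.01615 − 1.125 = 4.89115 m along the incline.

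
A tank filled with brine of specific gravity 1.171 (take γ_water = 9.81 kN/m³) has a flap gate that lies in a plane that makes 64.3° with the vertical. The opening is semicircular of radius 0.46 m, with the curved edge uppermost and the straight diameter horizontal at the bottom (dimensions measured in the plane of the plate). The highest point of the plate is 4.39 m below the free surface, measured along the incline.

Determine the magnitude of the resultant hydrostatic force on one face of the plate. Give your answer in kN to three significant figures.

F ≈ 7.71 kN

γ = 1.171 × 9.81 = 11.48751 kN/m³.
The plate makes 64.3° with the vertical, i.e. θ = 90° − 64.3° = 25.7° to the horizontal. Measuring y along the incline from the free-surface line, vertical depth h = y·sinθ with sinθ = 0.433659.
The centroid lies 4r/(3π) = 0.19523 m above the diameter, so r − 4r/(3π) = 0.46 − 0.19523 = 0.26477 m below the topmost point, so y_c = 4.39 + 0.26477 = 4.65477 m and h_c = 4.65477 × 0.433659 = 2.01858 m.
A = πr²/2 = π × 0.46²/2 = 0.332381 m².
Resultant F = γ·h_c·A = 11.48751 × 2.01858 × 0.332381 = 7.7074 kN.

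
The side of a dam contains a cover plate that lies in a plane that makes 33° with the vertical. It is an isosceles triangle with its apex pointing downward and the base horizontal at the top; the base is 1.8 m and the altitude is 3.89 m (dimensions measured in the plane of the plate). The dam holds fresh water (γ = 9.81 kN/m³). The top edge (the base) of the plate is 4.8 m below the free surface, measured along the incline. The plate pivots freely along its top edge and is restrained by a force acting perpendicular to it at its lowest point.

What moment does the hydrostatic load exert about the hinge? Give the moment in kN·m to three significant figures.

γ = 9.81 kN/m³.
The plate makes 33° with the vertical, i.e. θ = 90° − 33° = 57° to the horizontal. Measuring y along the incline from the free-surface line, vertical depth h = y·sinθ with sinθ = 0.838671.
With the apex down, the centroid sits h/3 = 3.89/3 = 1.29667 m below the base (the top edge), so y_c = 4.8 + 1.29667 = 6.09667 m and h_c = 6.09667 × 0.838671 = 5.1131 m.
A = ½ × 1.8 × 3.89 = 3.501 m².
Resultant F = γ·h_c·A = 9.81 × 5.1131 × 3.501 = 175.608 kN.
I_c = b·h³/36 = 1.8 × 3.89³/36 = 2.94319 m⁴.
Centre of pressure: y_p = y_c + I_c/(y_c·A) = 6.09667 + 2.94319/(6.09667 × 3.501) = 6.09667 + 0.13789 = 6.23456 m along the plane.
The resultant acts 1.29667 + 0.13789 = 1.43456 m (along the plate) below the hinge at the top edge, so the moment about the hinge is M = F × 1.43456 = 175.608 × 1.43456 = 251.92 kN·m.

M ≈ 252 kN·m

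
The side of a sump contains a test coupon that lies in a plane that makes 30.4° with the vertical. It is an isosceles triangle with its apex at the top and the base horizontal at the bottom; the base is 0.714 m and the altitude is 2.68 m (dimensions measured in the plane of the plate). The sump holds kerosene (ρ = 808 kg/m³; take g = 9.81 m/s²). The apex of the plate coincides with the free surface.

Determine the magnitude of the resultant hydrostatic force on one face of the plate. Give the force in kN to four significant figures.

F ≈ 11.69 kN

γ = ρg = 808 × 9.81 / 1000 = 7.92648 kN/m³.
The plate makes 30.4° with the vertical, i.e. θ = 90° − 30.4° = 59.6° to the horizontal. Measuring y along the incline from the free-surface line, vertical depth h = y·sinθ with sinθ = 0.862514.
With the apex up, the centroid sits 2h/3 = 2 × 2.68/3 = 1.78667 m below the apex, so y_c = 1.78667 m and h_c = 1.78667 × 0.862514 = 1.54103 m.
A = ½ × 0.714 × 2.68 = 0.95676 m².
Resultant F = γ·h_c·A = 7.92648 × 1.54103 × 0.95676 = 11.6868 kN.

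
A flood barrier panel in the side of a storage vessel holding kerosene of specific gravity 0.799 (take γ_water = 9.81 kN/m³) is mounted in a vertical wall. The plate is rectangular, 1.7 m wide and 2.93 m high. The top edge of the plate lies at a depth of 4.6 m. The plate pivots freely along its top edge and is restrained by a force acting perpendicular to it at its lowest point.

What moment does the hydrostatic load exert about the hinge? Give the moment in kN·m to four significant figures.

M ≈ 374.8 kN·m

γ = 0.799 × 9.81 = 7.83819 kN/m³.
The centroid lies 2.93/2 = 1.465 m below the top edge, so the centroid depth is h_c = 4.6 + 1.465 = 6.065 m.
A = 1.7 × 2.93 = 4.981 m².
Resultant F = γ·h_c·A = 7.83819 × 6.065 × 4.981 = 236.79 kN.
I_c = b·h³/12 = 1.7 × 2.93³/12 = 3.56345 m⁴.
Centre of pressure: y_p = y_c + I_c/(y_c·A) = 6.065 + 3.56345/(6.065 × 4.981) = 6.065 + 0.117957 = 6.18296 m along the plane.
The resultant acts 1.465 + 0.117957 = 1.58296 m (along the plate) below the hinge at the top edge, so the moment about the hinge is M = F × 1.58296 = 236.79 × 1.58296 = 374.829 kN·m.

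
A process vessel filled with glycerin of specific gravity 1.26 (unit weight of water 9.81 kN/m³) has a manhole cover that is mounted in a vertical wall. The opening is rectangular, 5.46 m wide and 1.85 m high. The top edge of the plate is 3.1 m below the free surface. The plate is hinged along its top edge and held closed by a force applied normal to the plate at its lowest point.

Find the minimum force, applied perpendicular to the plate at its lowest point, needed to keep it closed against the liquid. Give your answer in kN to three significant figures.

P ≈ 271 kN

γ = 1.26 × 9.81 = 12.3606 kN/m³.
The centroid lies 1.85/2 = 0.925 m below the top edge, so the centroid depth is h_c = 3.1 + 0.925 = 4.025 m.
A = 5.46 × 1.85 = 10.101 m².
Resultant F = γ·h_c·A = 12.3606 × 4.025 × 10.101 = 502.539 kN.
I_c = b·h³/12 = 5.46 × 1.85³/12 = 2.88089 m⁴.
Centre of pressure: y_p = y_c + I_c/(y_c·A) = 4.025 + 2.88089/(4.025 × 10.101) = 4.025 + 0.0708592 = 4.09586 m along the plane.
The resultant acts 0.925 + 0.0708592 = 0.995859 m (along the plate) below the hinge at the top edge, so the moment about the hinge is M = F × 0.995859 = 502.539 × 0.995859 = 500.458 kN·m.
A normal force at the bottom, 1.85 m from the hinge, must supply this moment: P = 500.458/1.85 = 270.518 kN.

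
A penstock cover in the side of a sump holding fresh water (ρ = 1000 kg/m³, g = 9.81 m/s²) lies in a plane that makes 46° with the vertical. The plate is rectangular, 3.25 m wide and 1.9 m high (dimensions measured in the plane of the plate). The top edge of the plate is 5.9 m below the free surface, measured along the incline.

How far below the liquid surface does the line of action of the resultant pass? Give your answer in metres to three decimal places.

γ = ρg = 1000 × 9.81 = 9810 N/m³ = 9.81 kN/m³.
The plate makes 46° with the vertical, i.e. θ = 90° − 46° = 44° to the horizontal. Measuring y along the incline from the free-surface line, vertical depth h = y·sinθ with sinθ = 0.694658.
The centroid lies 1.9/2 = 0.95 m below the top edge, so y_c = 5.9 + 0.95 = 6.85 m and h_c = 6.85 × 0.694658 = 4.75841 m.
A = 3.25 × 1.9 = 6.175 m².
Resultant F = γ·h_c·A = 9.81 × 4.75841 × 6.175 = 288.249 kN.
I_c = b·h³/12 = 3.25 × 1.9³/12 = 1.85765 m⁴.
Centre of pressure: y_p = y_c + I_c/(y_c·A) = 6.85 + 1.85765/(6.85 × 6.175) = 6.85 + 0.0439174 = 6.89392 m along the plane.
Vertically, h_p = y_p·sinθ = 6.89392 × 0.694658 = 4.78892 m.

h_p = 4.789 m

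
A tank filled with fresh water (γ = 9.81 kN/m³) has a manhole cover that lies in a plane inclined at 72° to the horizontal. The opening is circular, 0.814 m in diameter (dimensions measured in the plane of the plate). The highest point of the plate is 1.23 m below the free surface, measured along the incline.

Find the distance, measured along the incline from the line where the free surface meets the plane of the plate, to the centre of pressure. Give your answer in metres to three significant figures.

y_p = 1.66 m

γ = 9.81 kN/m³.
Let θ = 72° be the plate's angle to the horizontal; measure y along the incline from where the plane meets the free surface. Vertical depth h = y·sinθ with sinθ = 0.951057.
The centroid is at the centre, 0.407 m below the top of the plate, so y_c = 1.23 + 0.407 = 1.637 m and h_c = 1.637 × 0.951057 = 1.55688 m.
A = π(0.407)² = 0.520402 m².
Resultant F = γ·h_c·A = 9.81 × 1.55688 × 0.520402 = 7.9481 kN.
I_c = πr⁴/4 = π × 0.407⁴/4 = 0.021551 m⁴.
Centre of pressure: y_p = y_c + I_c/(y_c·A) = 1.637 + 0.021551/(1.637 × 0.520402) = 1.637 + 0.0252976 = 1.6623 m along the plane.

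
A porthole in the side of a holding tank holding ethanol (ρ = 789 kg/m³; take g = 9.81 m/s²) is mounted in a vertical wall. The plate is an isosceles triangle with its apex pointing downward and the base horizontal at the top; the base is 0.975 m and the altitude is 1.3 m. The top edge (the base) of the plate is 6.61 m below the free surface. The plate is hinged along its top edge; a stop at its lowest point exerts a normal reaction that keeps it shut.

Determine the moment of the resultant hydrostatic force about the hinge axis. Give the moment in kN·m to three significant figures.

M ≈ 15.4 kN·m

γ = ρg = 789 × 9.81 / 1000 = 7.74009 kN/m³.
With the apex down, the centroid sits h/3 = 1.3/3 = 0.433333 m below the base (the top edge), so the centroid depth is h_c = 6.61 + 0.433333 = 7.04333 m.
A = ½ × 0.975 × 1.3 = 0.63375 m².
Resultant F = γ·h_c·A = 7.74009 × 7.04333 × 0.63375 = 34.5495 kN.
I_c = b·h³/36 = 0.975 × 1.3³/36 = 0.0595021 m⁴.
Centre of pressure: y_p = y_c + I_c/(y_c·A) = 7.04333 + 0.0595021/(7.04333 × 0.63375) = 7.04333 + 0.0133302 = 7.05666 m along the plane.
The resultant acts 0.433333 + 0.0133302 = 0.446663 m (along the plate) below the hinge at the top edge, so the moment about the hinge is M = F × 0.446663 = 34.5495 × 0.446663 = 15.432 kN·m.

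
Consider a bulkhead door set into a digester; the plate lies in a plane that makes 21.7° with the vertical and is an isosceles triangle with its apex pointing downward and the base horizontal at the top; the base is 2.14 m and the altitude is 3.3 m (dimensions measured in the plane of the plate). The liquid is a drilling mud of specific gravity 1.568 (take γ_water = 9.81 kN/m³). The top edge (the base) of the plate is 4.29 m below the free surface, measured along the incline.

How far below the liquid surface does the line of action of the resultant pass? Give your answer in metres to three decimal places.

h_p = 5.112 m

γ = 1.568 × 9.81 = 15.38208 kN/m³.
The plate makes 21.7° with the vertical, i.e. θ = 90° − 21.7° = 68.3° to the horizontal. Measuring y along the incline from the free-surface line, vertical depth h = y·sinθ with sinθ = 0.929133.
With the apex down, the centroid sits h/3 = 3.3/3 = 1.1 m below the base (the top edge), so y_c = 4.29 + 1.1 = 5.39 m and h_c = 5.39 × 0.929133 = 5.00803 m.
A = ½ × 2.14 × 3.3 = 3.531 m².
Resultant F = γ·h_c·A = 15.38208 × 5.00803 × 3.531 = 272.007 kN.
I_c = b·h³/36 = 2.14 × 3.3³/36 = 2.13626 m⁴.
Centre of pressure: y_p = y_c + I_c/(y_c·A) = 5.39 + 2.13626/(5.39 × 3.531) = 5.39 + 0.112245 = 5.50224 m along the plane.
Vertically, h_p = y_p·sinθ = 5.50224 × 0.929133 = 5.11231 m.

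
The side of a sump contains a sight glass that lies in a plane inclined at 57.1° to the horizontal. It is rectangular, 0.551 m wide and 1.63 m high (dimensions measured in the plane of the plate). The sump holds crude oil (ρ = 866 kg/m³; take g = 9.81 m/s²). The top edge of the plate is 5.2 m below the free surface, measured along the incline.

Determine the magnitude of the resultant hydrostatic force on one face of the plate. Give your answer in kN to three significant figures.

F ≈ 38.5 kN

γ = ρg = 866 × 9.81 / 1000 = 8.49546 kN/m³.
Let θ = 57.1° be the plate's angle to the horizontal; measure y along the incline from where the plane meets the free surface. Vertical depth h = y·sinθ with sinθ = 0.839620.
The centroid lies 1.63/2 = 0.815 m below the top edge, so y_c = 5.2 + 0.815 = 6.015 m and h_c = 6.015 × 0.839620 = 5.05031 m.
A = 0.551 × 1.63 = 0.89813 m².
Resultant F = γ·h_c·A = 8.49546 × 5.05031 × 0.89813 = 38.534 kN.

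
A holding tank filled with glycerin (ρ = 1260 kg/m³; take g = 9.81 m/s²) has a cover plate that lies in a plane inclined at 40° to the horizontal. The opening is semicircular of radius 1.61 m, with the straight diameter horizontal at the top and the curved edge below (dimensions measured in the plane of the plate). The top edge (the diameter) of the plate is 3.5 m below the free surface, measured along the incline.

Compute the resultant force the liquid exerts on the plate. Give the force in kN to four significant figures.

F ≈ 135.3 kN

γ = ρg = 1260 × 9.81 / 1000 = 12.3606 kN/m³.
Let θ = 40° be the plate's angle to the horizontal; measure y along the incline from where the plane meets the free surface. Vertical depth h = y·sinθ with sinθ = 0.642788.
The centroid of a semicircle lies 4r/(3π) = 0.683305 m from the diameter, here below the top edge, so y_c = 3.5 + 0.683305 = 4.1833 m and h_c = 4.1833 × 0.642788 = 2.68898 m.
A = πr²/2 = π × 1.61²/2 = 4.07166 m².
Resultant F = γ·h_c·A = 12.3606 × 2.68898 × 4.07166 = 135.331 kN.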